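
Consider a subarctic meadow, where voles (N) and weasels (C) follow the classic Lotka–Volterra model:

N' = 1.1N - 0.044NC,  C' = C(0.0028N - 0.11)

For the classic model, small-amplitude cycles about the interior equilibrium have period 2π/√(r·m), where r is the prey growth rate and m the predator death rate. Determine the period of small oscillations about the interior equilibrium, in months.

T ≈ 18.1 months

Here r = 1.1 and m = 0.11, so r·m = 0.121.
ω = √0.121 = 0.348 per month, hence T = 2π/ω ≈ 18.1 months.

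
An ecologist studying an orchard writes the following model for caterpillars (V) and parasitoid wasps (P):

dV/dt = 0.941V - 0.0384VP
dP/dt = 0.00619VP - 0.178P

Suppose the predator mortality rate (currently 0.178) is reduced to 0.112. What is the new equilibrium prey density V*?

At the interior fixed point, setting dP/dt = 0 with P > 0 fixes V* = (predator death rate)/(VP coefficient) — independent of the other coefficients.
With the change, V* = 0.112/0.00619 = 18.1; it falls from 28.8.

V* ≈ 18.1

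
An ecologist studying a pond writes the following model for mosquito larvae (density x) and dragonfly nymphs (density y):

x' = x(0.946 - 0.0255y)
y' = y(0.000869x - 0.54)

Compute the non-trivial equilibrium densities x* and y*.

x* ≈ 621, y* ≈ 37.1

Set dy/dt = 0 with y > 0: 0.000869x - 0.54 = 0, so x* = 0.54/0.000869 = 621.
Set dx/dt = 0 with x > 0: 0.946 - 0.0255y = 0, so y* = 0.946/0.0255 = 37.1.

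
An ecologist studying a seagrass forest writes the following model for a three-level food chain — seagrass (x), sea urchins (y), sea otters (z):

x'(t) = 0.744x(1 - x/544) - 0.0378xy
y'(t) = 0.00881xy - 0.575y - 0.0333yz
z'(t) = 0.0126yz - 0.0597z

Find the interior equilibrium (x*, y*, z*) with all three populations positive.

x* ≈ 413, y* ≈ 4.74, z* ≈ 92

From dz/dt = 0: 0.0126y* = 0.0597, so y* = 4.74.
From dx/dt = 0: 0.744(1 - x*/544) = 0.0378·4.74, giving x* = 544·(1 - 0.241) = 413.
From dy/dt = 0: 0.00881·413 - 0.575 = 0.0333z*, so z* = 3.06/0.0333 = 92.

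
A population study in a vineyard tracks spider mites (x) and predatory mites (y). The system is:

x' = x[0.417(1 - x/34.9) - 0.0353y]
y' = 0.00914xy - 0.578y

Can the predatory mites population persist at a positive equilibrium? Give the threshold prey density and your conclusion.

The predator equation gives dy/dt > 0 only when x > 0.578/0.00914 = 63.2.
Without the predator, x → K = 34.9. Since 34.9 < 63.2, the predator cannot invade.

Threshold x = 63.2; K < 63.2, so no, the predator goes extinct.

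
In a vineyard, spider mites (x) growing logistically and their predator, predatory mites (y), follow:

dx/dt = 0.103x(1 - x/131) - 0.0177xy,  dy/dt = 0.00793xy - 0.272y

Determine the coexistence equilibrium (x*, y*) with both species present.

x* ≈ 34.3, y* ≈ 4.3

From dy/dt = 0 with y > 0: 0.00793x* = 0.272, so x* = 34.3.
Substitute into dx/dt = 0: 0.103(1 - 34.3/131) = 0.0177y*.
The bracket is 0.738, giving y* = 0.076/0.0177 = 4.3.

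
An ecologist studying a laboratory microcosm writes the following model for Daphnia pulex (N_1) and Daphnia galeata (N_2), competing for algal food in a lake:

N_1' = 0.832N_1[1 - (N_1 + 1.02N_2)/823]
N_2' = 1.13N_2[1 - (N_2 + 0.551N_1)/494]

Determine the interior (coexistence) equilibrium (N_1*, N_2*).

Setting both brackets to zero gives the nullclines N_1 + 1.02N_2 = 823 and 0.551N_1 + N_2 = 494.
Substituting N_2 = 494 - 0.551N_1 into the first: N_1(1 - 1.02·0.551) = 823 - 1.02·494.
So N_1* = 319/0.438 = 729, and then N_2* = 494 - 0.551·729 = 92.5.

N_1* ≈ 729, N_2* ≈ 92.5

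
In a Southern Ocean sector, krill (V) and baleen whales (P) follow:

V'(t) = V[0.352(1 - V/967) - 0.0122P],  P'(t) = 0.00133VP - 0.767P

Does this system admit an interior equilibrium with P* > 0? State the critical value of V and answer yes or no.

Threshold V = 577; K > 577, so yes, the predator persists.

The predator equation gives dP/dt > 0 only when V > 0.767/0.00133 = 577.
Without the predator, V → K = 967. Since 967 > 577, the predator can invade and persist.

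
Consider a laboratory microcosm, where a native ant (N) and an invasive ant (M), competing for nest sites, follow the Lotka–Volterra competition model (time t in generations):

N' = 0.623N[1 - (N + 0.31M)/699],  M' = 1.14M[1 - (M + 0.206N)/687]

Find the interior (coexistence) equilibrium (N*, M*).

N* ≈ 519, M* ≈ 580

Setting both brackets to zero gives the nullclines N + 0.31M = 699 and 0.206N + M = 687.
Substituting M = 687 - 0.206N into the first: N(1 - 0.31·0.206) = 699 - 0.31·687.
So N* = 486/0.936 = 519, and then M* = 687 - 0.206·519 = 580.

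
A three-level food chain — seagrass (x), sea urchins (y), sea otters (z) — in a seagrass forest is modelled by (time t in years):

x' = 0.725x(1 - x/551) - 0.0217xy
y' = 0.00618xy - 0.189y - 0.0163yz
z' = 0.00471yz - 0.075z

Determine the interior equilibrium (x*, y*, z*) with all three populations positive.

x* ≈ 288, y* ≈ 15.9, z* ≈ 97.7

From dz/dt = 0: 0.00471y* = 0.075, so y* = 15.9.
From dx/dt = 0: 0.725(1 - x*/551) = 0.0217·15.9, giving x* = 551·(1 - 0.477) = 288.
From dy/dt = 0: 0.00618·288 - 0.189 = 0.0163z*, so z* = 1.59/0.0163 = 97.7.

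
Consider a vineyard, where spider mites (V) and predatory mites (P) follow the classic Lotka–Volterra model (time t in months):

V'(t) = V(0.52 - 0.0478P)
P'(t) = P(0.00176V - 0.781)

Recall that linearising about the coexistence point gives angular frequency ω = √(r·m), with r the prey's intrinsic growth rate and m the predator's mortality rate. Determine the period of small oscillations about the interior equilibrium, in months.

Here r = 0.52 and m = 0.781, so r·m = 0.406.
ω = √0.406 = 0.637 per month, hence T = 2π/ω ≈ 9.86 months.

T ≈ 9.86 months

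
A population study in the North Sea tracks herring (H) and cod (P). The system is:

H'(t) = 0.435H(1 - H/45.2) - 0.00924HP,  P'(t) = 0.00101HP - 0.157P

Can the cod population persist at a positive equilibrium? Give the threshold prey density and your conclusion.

The predator equation gives dP/dt > 0 only when H > 0.157/0.00101 = 155.
Without the predator, H → K = 45.2. Since 45.2 < 155, the predator cannot invade.

Threshold H = 155; K < 155, so no, the predator goes extinct.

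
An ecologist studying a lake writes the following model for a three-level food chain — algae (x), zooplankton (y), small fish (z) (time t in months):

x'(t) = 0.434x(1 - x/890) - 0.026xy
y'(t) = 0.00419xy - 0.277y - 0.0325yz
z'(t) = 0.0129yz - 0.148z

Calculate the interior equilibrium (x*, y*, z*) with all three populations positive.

From dz/dt = 0: 0.0129y* = 0.148, so y* = 11.5.
From dx/dt = 0: 0.434(1 - x*/890) = 0.026·11.5, giving x* = 890·(1 - 0.687) = 278.
From dy/dt = 0: 0.00419·278 - 0.277 = 0.0325z*, so z* = 0.889/0.0325 = 27.4.

x* ≈ 278, y* ≈ 11.5, z* ≈ 27.4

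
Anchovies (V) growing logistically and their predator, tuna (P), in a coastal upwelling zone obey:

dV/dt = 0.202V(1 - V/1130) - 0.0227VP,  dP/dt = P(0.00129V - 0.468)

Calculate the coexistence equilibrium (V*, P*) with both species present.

From dP/dt = 0 with P > 0: 0.00129V* = 0.468, so V* = 363.
Substitute into dV/dt = 0: 0.202(1 - 363/1130) = 0.0227P*.
The bracket is 0.679, giving P* = 0.137/0.0227 = 6.04.

V* ≈ 363, P* ≈ 6.04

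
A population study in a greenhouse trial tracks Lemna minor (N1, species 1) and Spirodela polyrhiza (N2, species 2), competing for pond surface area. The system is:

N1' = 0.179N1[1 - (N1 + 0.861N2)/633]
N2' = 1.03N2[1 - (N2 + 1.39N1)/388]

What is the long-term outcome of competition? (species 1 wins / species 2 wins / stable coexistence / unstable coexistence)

Compare the nullcline intercepts: K1/α12 = 633/0.861 = 735 > K2 = 388; K2/α21 = 388/1.39 = 279 < K1 = 633.
Since the inequalities point opposite ways, species 1 can invade but species 2 cannot.

species 1 excludes species 2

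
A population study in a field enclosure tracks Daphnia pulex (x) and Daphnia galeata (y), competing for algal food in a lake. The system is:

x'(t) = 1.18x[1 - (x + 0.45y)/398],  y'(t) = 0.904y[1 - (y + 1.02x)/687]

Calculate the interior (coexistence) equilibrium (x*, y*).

Setting both brackets to zero gives the nullclines x + 0.45y = 398 and 1.02x + y = 687.
Substituting y = 687 - 1.02x into the first: x(1 - 0.45·1.02) = 398 - 0.45·687.
So x* = 88.8/0.541 = 164, and then y* = 687 - 1.02·164 = 519.

x* ≈ 164, y* ≈ 519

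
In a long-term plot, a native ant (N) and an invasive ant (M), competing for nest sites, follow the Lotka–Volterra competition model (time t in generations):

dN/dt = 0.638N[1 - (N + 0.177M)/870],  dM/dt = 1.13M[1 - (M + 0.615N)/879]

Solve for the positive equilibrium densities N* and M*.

N* ≈ 802, M* ≈ 386

Setting both brackets to zero gives the nullclines N + 0.177M = 870 and 0.615N + M = 879.
Substituting M = 879 - 0.615N into the first: N(1 - 0.177·0.615) = 870 - 0.177·879.
So N* = 714/0.891 = 802, and then M* = 879 - 0.615·802 = 386.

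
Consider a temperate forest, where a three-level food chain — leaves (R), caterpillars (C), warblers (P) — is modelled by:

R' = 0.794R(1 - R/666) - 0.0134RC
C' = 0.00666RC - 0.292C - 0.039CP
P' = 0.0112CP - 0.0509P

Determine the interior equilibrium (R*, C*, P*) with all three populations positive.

From dP/dt = 0: 0.0112C* = 0.0509, so C* = 4.54.
From dR/dt = 0: 0.794(1 - R*/666) = 0.0134·4.54, giving R* = 666·(1 - 0.0767) = 615.
From dC/dt = 0: 0.00666·615 - 0.292 = 0.039P*, so P* = 3.8/0.039 = 97.5.

R* ≈ 615, C* ≈ 4.54, P* ≈ 97.5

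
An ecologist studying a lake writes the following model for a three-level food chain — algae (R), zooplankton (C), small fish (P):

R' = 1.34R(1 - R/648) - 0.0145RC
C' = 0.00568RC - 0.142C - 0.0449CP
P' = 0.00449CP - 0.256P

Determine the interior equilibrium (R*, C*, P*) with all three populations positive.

R* ≈ 248, C* ≈ 57, P* ≈ 28.2

From dP/dt = 0: 0.00449C* = 0.256, so C* = 57.
From dR/dt = 0: 1.34(1 - R*/648) = 0.0145·57, giving R* = 648·(1 - 0.617) = 248.
From dC/dt = 0: 0.00568·248 - 0.142 = 0.0449P*, so P* = 1.27/0.0449 = 28.2.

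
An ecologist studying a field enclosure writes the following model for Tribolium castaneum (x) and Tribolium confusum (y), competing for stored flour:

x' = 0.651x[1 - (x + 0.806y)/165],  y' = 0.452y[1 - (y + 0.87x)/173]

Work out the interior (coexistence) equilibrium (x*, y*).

Setting both brackets to zero gives the nullclines x + 0.806y = 165 and 0.87x + y = 173.
Substituting y = 173 - 0.87x into the first: x(1 - 0.806·0.87) = 165 - 0.806·173.
So x* = 25.6/0.299 = 85.6, and then y* = 173 - 0.87·85.6 = 98.6.

x* ≈ 85.6, y* ≈ 98.6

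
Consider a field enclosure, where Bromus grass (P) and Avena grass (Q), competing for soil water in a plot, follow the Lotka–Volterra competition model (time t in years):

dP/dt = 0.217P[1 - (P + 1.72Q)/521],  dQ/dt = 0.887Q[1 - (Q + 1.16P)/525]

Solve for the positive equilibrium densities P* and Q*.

P* ≈ 384, Q* ≈ 79.7

Setting both brackets to zero gives the nullclines P + 1.72Q = 521 and 1.16P + Q = 525.
Substituting Q = 525 - 1.16P into the first: P(1 - 1.72·1.16) = 521 - 1.72·525.
So P* = -382/-0.995 = 384, and then Q* = 525 - 1.16·384 = 79.7.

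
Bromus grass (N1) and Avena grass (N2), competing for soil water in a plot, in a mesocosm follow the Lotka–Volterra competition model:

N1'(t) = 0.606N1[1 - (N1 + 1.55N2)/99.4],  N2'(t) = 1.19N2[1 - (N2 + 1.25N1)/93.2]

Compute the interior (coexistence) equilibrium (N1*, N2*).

N1* ≈ 48.1, N2* ≈ 33.1

Setting both brackets to zero gives the nullclines N1 + 1.55N2 = 99.4 and 1.25N1 + N2 = 93.2.
Substituting N2 = 93.2 - 1.25N1 into the first: N1(1 - 1.55·1.25) = 99.4 - 1.55·93.2.
So N1* = -45.1/-0.938 = 48.1, and then N2* = 93.2 - 1.25·48.1 = 33.1.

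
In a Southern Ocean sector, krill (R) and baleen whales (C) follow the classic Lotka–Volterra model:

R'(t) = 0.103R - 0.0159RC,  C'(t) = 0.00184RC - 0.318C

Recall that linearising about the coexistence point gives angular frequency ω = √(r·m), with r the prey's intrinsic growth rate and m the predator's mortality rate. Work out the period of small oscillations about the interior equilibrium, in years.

T ≈ 34.7 years

Here r = 0.103 and m = 0.318, so r·m = 0.0328.
ω = √0.0328 = 0.181 per year, hence T = 2π/ω ≈ 34.7 years.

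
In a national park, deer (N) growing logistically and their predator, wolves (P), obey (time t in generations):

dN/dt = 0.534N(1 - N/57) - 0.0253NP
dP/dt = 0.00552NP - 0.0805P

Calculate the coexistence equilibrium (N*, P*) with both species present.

From dP/dt = 0 with P > 0: 0.00552N* = 0.0805, so N* = 14.6.
Substitute into dN/dt = 0: 0.534(1 - 14.6/57) = 0.0253P*.
The bracket is 0.744, giving P* = 0.397/0.0253 = 15.7.

N* ≈ 14.6, P* ≈ 15.7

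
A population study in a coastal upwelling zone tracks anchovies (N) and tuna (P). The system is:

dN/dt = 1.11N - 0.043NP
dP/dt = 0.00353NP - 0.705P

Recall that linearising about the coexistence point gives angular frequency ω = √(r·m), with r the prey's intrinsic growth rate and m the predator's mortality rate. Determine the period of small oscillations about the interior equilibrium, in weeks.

T ≈ 7.1 weeks

Here r = 1.11 and m = 0.705, so r·m = 0.783.
ω = √0.783 = 0.885 per week, hence T = 2π/ω ≈ 7.1 weeks.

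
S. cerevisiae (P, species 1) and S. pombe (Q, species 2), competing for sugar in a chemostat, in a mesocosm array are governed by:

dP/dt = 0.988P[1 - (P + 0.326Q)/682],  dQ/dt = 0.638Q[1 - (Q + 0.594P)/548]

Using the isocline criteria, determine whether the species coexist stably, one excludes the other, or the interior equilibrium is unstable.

stable coexistence

Compare the nullcline intercepts: K1/α12 = 682/0.326 = 2090 > K2 = 548; K2/α21 = 548/0.594 = 923 > K1 = 682.
Since both inequalities hold, each species can invade when rare, so the interior equilibrium is stable.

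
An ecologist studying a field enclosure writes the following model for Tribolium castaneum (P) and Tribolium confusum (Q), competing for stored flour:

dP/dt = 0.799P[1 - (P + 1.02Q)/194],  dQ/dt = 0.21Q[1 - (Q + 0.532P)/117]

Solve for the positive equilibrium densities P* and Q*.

P* ≈ 163, Q* ≈ 30.2

Setting both brackets to zero gives the nullclines P + 1.02Q = 194 and 0.532P + Q = 117.
Substituting Q = 117 - 0.532P into the first: P(1 - 1.02·0.532) = 194 - 1.02·117.
So P* = 74.7/0.457 = 163, and then Q* = 117 - 0.532·163 = 30.2.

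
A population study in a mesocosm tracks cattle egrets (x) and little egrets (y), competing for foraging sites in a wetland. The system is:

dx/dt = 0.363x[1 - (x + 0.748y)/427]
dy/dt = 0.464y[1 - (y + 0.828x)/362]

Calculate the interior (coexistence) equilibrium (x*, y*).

Setting both brackets to zero gives the nullclines x + 0.748y = 427 and 0.828x + y = 362.
Substituting y = 362 - 0.828x into the first: x(1 - 0.748·0.828) = 427 - 0.748·362.
So x* = 156/0.381 = 410, and then y* = 362 - 0.828·410 = 22.2.

x* ≈ 410, y* ≈ 22.2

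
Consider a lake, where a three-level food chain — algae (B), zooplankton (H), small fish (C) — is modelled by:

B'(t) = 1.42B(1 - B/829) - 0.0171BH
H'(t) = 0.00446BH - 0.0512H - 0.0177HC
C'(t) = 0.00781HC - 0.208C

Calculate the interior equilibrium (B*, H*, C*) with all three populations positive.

From dC/dt = 0: 0.00781H* = 0.208, so H* = 26.6.
From dB/dt = 0: 1.42(1 - B*/829) = 0.0171·26.6, giving B* = 829·(1 - 0.321) = 563.
From dH/dt = 0: 0.00446·563 - 0.0512 = 0.0177C*, so C* = 2.46/0.0177 = 139.

B* ≈ 563, H* ≈ 26.6, C* ≈ 139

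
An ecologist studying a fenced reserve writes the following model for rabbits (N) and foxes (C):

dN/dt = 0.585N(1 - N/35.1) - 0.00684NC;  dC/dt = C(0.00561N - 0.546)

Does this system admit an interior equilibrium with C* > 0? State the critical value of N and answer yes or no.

Threshold N = 97.3; K < 97.3, so no, the predator goes extinct.

The predator equation gives dC/dt > 0 only when N > 0.546/0.00561 = 97.3.
Without the predator, N → K = 35.1. Since 35.1 < 97.3, the predator cannot invade.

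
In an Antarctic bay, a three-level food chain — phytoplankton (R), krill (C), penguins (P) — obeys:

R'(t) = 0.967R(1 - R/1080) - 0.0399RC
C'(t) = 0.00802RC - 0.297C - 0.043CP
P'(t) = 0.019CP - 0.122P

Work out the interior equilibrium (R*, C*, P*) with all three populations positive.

From dP/dt = 0: 0.019C* = 0.122, so C* = 6.42.
From dR/dt = 0: 0.967(1 - R*/1080) = 0.0399·6.42, giving R* = 1080·(1 - 0.265) = 794.
From dC/dt = 0: 0.00802·794 - 0.297 = 0.043P*, so P* = 6.07/0.043 = 141.

R* ≈ 794, C* ≈ 6.42, P* ≈ 141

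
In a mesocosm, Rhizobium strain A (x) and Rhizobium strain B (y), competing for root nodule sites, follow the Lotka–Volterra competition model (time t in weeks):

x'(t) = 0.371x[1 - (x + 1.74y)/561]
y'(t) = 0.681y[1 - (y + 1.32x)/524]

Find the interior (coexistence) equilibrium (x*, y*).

x* ≈ 270, y* ≈ 167

Setting both brackets to zero gives the nullclines x + 1.74y = 561 and 1.32x + y = 524.
Substituting y = 524 - 1.32x into the first: x(1 - 1.74·1.32) = 561 - 1.74·524.
So x* = -351/-1.3 = 270, and then y* = 524 - 1.32·270 = 167.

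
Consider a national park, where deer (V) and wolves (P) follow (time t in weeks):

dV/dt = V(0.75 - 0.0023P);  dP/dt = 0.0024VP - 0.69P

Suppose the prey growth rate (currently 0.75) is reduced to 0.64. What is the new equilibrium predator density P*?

At the interior fixed point, setting dV/dt = 0 with V > 0 fixes P* = (prey growth rate)/(VP coefficient) — independent of the other coefficients.
With the change, P* = 0.64/0.0023 = 278; it falls from 326.

P* ≈ 278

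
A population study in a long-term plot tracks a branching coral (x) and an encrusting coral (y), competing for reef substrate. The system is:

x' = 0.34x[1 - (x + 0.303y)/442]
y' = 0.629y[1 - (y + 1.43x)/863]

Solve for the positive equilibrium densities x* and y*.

x* ≈ 319, y* ≈ 408

Setting both brackets to zero gives the nullclines x + 0.303y = 442 and 1.43x + y = 863.
Substituting y = 863 - 1.43x into the first: x(1 - 0.303·1.43) = 442 - 0.303·863.
So x* = 181/0.567 = 319, and then y* = 863 - 1.43·319 = 408.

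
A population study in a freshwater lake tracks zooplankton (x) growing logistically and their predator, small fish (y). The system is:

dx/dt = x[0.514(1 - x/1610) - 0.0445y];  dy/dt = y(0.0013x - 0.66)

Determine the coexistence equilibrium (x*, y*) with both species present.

From dy/dt = 0 with y > 0: 0.0013x* = 0.66, so x* = 508.
Substitute into dx/dt = 0: 0.514(1 - 508/1610) = 0.0445y*.
The bracket is 0.685, giving y* = 0.352/0.0445 = 7.91.

x* ≈ 508, y* ≈ 7.91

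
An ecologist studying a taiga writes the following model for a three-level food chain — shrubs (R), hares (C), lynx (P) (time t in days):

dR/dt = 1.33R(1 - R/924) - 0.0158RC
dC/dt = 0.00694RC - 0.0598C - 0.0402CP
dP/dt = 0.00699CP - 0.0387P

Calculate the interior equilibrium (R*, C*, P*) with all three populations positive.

R* ≈ 863, C* ≈ 5.54, P* ≈ 148

From dP/dt = 0: 0.00699C* = 0.0387, so C* = 5.54.
From dR/dt = 0: 1.33(1 - R*/924) = 0.0158·5.54, giving R* = 924·(1 - 0.0658) = 863.
From dC/dt = 0: 0.00694·863 - 0.0598 = 0.0402P*, so P* = 5.93/0.0402 = 148.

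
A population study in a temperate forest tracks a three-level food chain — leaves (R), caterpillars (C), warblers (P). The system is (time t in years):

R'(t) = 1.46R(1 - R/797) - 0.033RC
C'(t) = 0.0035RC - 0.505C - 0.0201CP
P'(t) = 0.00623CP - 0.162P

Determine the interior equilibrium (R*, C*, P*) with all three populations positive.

From dP/dt = 0: 0.00623C* = 0.162, so C* = 26.
From dR/dt = 0: 1.46(1 - R*/797) = 0.033·26, giving R* = 797·(1 - 0.588) = 329.
From dC/dt = 0: 0.0035·329 - 0.505 = 0.0201P*, so P* = 0.645/0.0201 = 32.1.

R* ≈ 329, C* ≈ 26, P* ≈ 32.1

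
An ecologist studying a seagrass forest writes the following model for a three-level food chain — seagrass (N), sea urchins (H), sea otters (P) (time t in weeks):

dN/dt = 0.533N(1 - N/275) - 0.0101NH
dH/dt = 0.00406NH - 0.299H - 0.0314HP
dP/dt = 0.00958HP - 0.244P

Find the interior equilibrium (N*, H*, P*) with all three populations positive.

From dP/dt = 0: 0.00958H* = 0.244, so H* = 25.5.
From dN/dt = 0: 0.533(1 - N*/275) = 0.0101·25.5, giving N* = 275·(1 - 0.483) = 142.
From dH/dt = 0: 0.00406·142 - 0.299 = 0.0314P*, so P* = 0.279/0.0314 = 8.87.

N* ≈ 142, H* ≈ 25.5, P* ≈ 8.87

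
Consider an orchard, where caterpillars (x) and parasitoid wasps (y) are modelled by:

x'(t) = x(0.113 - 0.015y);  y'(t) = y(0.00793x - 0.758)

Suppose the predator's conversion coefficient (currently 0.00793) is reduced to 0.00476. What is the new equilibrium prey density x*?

x* ≈ 159

At the interior fixed point, setting dy/dt = 0 with y > 0 fixes x* = (predator death rate)/(xy coefficient) — independent of the other coefficients.
With the change, x* = 0.758/0.00476 = 159; it rises from 95.6.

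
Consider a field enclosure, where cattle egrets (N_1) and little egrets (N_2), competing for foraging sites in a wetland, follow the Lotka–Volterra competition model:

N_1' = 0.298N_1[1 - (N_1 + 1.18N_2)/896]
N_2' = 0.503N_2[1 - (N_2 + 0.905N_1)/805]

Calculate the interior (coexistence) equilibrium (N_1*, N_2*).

N_1* ≈ 794, N_2* ≈ 86.6

Setting both brackets to zero gives the nullclines N_1 + 1.18N_2 = 896 and 0.905N_1 + N_2 = 805.
Substituting N_2 = 805 - 0.905N_1 into the first: N_1(1 - 1.18·0.905) = 896 - 1.18·805.
So N_1* = -53.9/-0.0679 = 794, and then N_2* = 805 - 0.905·794 = 86.6.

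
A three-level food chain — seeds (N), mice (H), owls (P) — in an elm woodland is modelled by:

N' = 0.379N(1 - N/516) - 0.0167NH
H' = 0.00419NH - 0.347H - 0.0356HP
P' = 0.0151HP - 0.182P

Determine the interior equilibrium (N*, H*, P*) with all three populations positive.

N* ≈ 242, H* ≈ 12.1, P* ≈ 18.7

From dP/dt = 0: 0.0151H* = 0.182, so H* = 12.1.
From dN/dt = 0: 0.379(1 - N*/516) = 0.0167·12.1, giving N* = 516·(1 - 0.531) = 242.
From dH/dt = 0: 0.00419·242 - 0.347 = 0.0356P*, so P* = 0.667/0.0356 = 18.7.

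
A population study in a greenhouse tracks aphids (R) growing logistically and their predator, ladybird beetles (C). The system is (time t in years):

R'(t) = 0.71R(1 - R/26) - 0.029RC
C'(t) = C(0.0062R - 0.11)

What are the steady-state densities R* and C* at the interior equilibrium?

R* ≈ 17.7, C* ≈ 7.78

From dC/dt = 0 with C > 0: 0.0062R* = 0.11, so R* = 17.7.
Substitute into dR/dt = 0: 0.71(1 - 17.7/26) = 0.029C*.
The bracket is 0.318, giving C* = 0.226/0.029 = 7.78.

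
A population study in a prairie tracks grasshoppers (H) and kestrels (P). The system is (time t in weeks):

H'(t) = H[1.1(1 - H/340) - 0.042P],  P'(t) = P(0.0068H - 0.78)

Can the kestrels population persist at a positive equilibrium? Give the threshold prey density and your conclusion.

Threshold H = 115; K > 115, so yes, the predator persists.

The predator equation gives dP/dt > 0 only when H > 0.78/0.0068 = 115.
Without the predator, H → K = 340. Since 340 > 115, the predator can invade and persist.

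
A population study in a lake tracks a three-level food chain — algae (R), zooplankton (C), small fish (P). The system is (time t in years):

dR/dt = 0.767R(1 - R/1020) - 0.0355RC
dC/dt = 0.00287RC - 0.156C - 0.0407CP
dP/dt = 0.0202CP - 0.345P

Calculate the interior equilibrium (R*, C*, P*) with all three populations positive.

From dP/dt = 0: 0.0202C* = 0.345, so C* = 17.1.
From dR/dt = 0: 0.767(1 - R*/1020) = 0.0355·17.1, giving R* = 1020·(1 - 0.79) = 214.
From dC/dt = 0: 0.00287·214 - 0.156 = 0.0407P*, so P* = 0.457/0.0407 = 11.2.

R* ≈ 214, C* ≈ 17.1, P* ≈ 11.2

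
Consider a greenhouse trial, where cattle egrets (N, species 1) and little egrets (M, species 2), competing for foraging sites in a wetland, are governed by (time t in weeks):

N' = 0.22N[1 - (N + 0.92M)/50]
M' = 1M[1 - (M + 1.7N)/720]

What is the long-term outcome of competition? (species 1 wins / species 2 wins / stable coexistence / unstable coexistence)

species 2 excludes species 1

Compare the nullcline intercepts: K1/α12 = 50/0.92 = 54.3 < K2 = 720; K2/α21 = 720/1.7 = 424 > K1 = 50.
Since the inequalities point opposite ways, species 2 can invade but species 1 cannot.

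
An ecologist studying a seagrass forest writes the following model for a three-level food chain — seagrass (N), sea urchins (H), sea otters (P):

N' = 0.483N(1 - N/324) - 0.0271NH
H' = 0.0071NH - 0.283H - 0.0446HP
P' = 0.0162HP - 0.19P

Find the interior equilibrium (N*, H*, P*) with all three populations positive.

N* ≈ 111, H* ≈ 11.7, P* ≈ 11.3

From dP/dt = 0: 0.0162H* = 0.19, so H* = 11.7.
From dN/dt = 0: 0.483(1 - N*/324) = 0.0271·11.7, giving N* = 324·(1 - 0.658) = 111.
From dH/dt = 0: 0.0071·111 - 0.283 = 0.0446P*, so P* = 0.504/0.0446 = 11.3.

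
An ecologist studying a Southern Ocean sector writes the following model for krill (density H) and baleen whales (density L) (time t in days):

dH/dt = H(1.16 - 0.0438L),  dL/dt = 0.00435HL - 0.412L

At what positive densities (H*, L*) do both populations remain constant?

H* ≈ 94.7, L* ≈ 26.5

Set dL/dt = 0 with L > 0: 0.00435H - 0.412 = 0, so H* = 0.412/0.00435 = 94.7.
Set dH/dt = 0 with H > 0: 1.16 - 0.0438L = 0, so L* = 1.16/0.0438 = 26.5.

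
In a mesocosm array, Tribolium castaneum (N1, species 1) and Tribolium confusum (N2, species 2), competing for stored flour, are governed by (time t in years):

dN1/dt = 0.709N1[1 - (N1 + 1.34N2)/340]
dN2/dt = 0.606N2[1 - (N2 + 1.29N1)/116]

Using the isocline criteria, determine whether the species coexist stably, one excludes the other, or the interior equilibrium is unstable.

Compare the nullcline intercepts: K1/α12 = 340/1.34 = 254 > K2 = 116; K2/α21 = 116/1.29 = 89.9 < K1 = 340.
Since the inequalities point opposite ways, species 1 can invade but species 2 cannot.

species 1 excludes species 2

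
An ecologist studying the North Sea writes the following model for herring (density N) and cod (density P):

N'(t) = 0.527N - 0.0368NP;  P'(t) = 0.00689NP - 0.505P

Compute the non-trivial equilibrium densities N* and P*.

N* ≈ 73.3, P* ≈ 14.3

Set dP/dt = 0 with P > 0: 0.00689N - 0.505 = 0, so N* = 0.505/0.00689 = 73.3.
Set dN/dt = 0 with N > 0: 0.527 - 0.0368P = 0, so P* = 0.527/0.0368 = 14.3.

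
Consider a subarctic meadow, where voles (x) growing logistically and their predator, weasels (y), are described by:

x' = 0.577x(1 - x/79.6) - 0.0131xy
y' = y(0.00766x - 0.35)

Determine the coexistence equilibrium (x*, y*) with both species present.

From dy/dt = 0 with y > 0: 0.00766x* = 0.35, so x* = 45.7.
Substitute into dx/dt = 0: 0.577(1 - 45.7/79.6) = 0.0131y*.
The bracket is 0.426, giving y* = 0.246/0.0131 = 18.8.

x* ≈ 45.7, y* ≈ 18.8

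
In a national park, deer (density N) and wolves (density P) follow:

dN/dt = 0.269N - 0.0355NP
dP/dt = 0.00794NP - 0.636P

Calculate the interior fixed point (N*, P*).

N* ≈ 80.1, P* ≈ 7.58

Set dP/dt = 0 with P > 0: 0.00794N - 0.636 = 0, so N* = 0.636/0.00794 = 80.1.
Set dN/dt = 0 with N > 0: 0.269 - 0.0355P = 0, so P* = 0.269/0.0355 = 7.58.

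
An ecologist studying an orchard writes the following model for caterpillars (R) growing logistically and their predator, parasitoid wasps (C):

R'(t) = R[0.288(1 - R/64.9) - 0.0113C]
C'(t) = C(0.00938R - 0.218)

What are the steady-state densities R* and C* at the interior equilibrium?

R* ≈ 23.2, C* ≈ 16.4

From dC/dt = 0 with C > 0: 0.00938R* = 0.218, so R* = 23.2.
Substitute into dR/dt = 0: 0.288(1 - 23.2/64.9) = 0.0113C*.
The bracket is 0.642, giving C* = 0.185/0.0113 = 16.4.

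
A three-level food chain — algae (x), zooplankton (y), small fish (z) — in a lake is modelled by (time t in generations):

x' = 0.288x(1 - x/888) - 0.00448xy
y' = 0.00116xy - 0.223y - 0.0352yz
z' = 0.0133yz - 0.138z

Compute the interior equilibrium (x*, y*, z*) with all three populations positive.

x* ≈ 745, y* ≈ 10.4, z* ≈ 18.2

From dz/dt = 0: 0.0133y* = 0.138, so y* = 10.4.
From dx/dt = 0: 0.288(1 - x*/888) = 0.00448·10.4, giving x* = 888·(1 - 0.161) = 745.
From dy/dt = 0: 0.00116·745 - 0.223 = 0.0352z*, so z* = 0.641/0.0352 = 18.2.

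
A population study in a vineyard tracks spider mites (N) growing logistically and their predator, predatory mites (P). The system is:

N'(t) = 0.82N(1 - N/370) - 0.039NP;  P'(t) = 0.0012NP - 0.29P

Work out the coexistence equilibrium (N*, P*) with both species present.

From dP/dt = 0 with P > 0: 0.0012N* = 0.29, so N* = 242.
Substitute into dN/dt = 0: 0.82(1 - 242/370) = 0.039P*.
The bracket is 0.347, giving P* = 0.284/0.039 = 7.29.

N* ≈ 242, P* ≈ 7.29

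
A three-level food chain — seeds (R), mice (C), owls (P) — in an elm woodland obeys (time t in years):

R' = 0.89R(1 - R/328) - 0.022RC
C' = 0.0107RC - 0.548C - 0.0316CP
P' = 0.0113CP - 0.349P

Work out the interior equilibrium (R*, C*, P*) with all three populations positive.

From dP/dt = 0: 0.0113C* = 0.349, so C* = 30.9.
From dR/dt = 0: 0.89(1 - R*/328) = 0.022·30.9, giving R* = 328·(1 - 0.763) = 77.6.
From dC/dt = 0: 0.0107·77.6 - 0.548 = 0.0316P*, so P* = 0.282/0.0316 = 8.93.

R* ≈ 77.6, C* ≈ 30.9, P* ≈ 8.93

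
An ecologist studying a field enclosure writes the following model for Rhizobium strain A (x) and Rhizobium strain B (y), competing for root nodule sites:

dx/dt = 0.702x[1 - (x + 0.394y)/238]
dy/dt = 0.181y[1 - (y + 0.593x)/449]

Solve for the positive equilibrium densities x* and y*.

Setting both brackets to zero gives the nullclines x + 0.394y = 238 and 0.593x + y = 449.
Substituting y = 449 - 0.593x into the first: x(1 - 0.394·0.593) = 238 - 0.394·449.
So x* = 61.1/0.766 = 79.7, and then y* = 449 - 0.593·79.7 = 402.

x* ≈ 79.7, y* ≈ 402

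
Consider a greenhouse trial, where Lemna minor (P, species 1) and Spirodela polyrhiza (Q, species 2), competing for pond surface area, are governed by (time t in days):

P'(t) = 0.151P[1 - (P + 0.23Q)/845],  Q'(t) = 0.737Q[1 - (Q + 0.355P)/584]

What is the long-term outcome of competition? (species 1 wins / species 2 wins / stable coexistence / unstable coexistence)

Compare the nullcline intercepts: K1/α12 = 845/0.23 = 3670 > K2 = 584; K2/α21 = 584/0.355 = 1650 > K1 = 845.
Since both inequalities hold, each species can invade when rare, so the interior equilibrium is stable.

stable coexistence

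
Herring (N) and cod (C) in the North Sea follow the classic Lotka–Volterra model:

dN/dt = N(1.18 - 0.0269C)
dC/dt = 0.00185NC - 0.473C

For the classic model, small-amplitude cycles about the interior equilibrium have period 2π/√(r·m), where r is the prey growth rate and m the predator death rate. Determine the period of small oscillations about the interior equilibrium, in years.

T ≈ 8.41 years

Here r = 1.18 and m = 0.473, so r·m = 0.558.
ω = √0.558 = 0.747 per year, hence T = 2π/ω ≈ 8.41 years.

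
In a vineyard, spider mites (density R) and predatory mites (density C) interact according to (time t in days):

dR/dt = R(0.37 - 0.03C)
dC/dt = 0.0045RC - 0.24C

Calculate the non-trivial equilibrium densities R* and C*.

R* ≈ 53.3, C* ≈ 12.3

Set dC/dt = 0 with C > 0: 0.0045R - 0.24 = 0, so R* = 0.24/0.0045 = 53.3.
Set dR/dt = 0 with R > 0: 0.37 - 0.03C = 0, so C* = 0.37/0.03 = 12.3.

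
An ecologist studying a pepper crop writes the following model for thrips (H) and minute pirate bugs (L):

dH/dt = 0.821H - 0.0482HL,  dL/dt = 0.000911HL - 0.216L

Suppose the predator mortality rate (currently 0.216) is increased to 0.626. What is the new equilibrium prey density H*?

At the interior fixed point, setting dL/dt = 0 with L > 0 fixes H* = (predator death rate)/(HL coefficient) — independent of the other coefficients.
With the change, H* = 0.626/0.000911 = 687; it rises from 237.

H* ≈ 687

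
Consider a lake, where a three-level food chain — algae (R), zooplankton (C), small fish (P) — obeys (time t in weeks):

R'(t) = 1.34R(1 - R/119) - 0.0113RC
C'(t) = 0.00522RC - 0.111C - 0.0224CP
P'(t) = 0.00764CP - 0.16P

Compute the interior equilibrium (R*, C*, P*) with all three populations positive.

R* ≈ 98, C* ≈ 20.9, P* ≈ 17.9

From dP/dt = 0: 0.00764C* = 0.16, so C* = 20.9.
From dR/dt = 0: 1.34(1 - R*/119) = 0.0113·20.9, giving R* = 119·(1 - 0.177) = 98.
From dC/dt = 0: 0.00522·98 - 0.111 = 0.0224P*, so P* = 0.4/0.0224 = 17.9.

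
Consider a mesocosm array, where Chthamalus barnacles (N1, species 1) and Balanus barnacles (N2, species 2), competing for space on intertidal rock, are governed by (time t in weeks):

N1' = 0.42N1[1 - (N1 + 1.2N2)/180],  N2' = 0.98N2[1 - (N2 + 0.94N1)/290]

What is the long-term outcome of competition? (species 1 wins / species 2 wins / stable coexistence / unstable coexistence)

Compare the nullcline intercepts: K1/α12 = 180/1.2 = 150 < K2 = 290; K2/α21 = 290/0.94 = 309 > K1 = 180.
Since the inequalities point opposite ways, species 2 can invade but species 1 cannot.

species 2 excludes species 1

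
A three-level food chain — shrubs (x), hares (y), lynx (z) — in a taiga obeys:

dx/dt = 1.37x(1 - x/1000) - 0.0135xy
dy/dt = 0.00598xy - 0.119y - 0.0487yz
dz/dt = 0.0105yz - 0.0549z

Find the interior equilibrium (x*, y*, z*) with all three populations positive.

From dz/dt = 0: 0.0105y* = 0.0549, so y* = 5.23.
From dx/dt = 0: 1.37(1 - x*/1000) = 0.0135·5.23, giving x* = 1000·(1 - 0.0515) = 948.
From dy/dt = 0: 0.00598·948 - 0.119 = 0.0487z*, so z* = 5.55/0.0487 = 114.

x* ≈ 948, y* ≈ 5.23, z* ≈ 114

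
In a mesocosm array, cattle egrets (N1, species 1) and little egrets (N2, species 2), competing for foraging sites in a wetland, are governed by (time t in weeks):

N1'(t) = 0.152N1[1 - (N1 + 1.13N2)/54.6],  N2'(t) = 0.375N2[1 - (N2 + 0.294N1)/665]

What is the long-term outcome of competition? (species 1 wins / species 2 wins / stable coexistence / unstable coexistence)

Compare the nullcline intercepts: K1/α12 = 54.6/1.13 = 48.3 < K2 = 665; K2/α21 = 665/0.294 = 2260 > K1 = 54.6.
Since the inequalities point opposite ways, species 2 can invade but species 1 cannot.

species 2 excludes species 1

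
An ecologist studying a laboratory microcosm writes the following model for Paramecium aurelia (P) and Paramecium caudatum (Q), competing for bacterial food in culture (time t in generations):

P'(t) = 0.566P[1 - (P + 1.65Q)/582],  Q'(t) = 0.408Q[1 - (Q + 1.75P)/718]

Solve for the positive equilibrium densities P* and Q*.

Setting both brackets to zero gives the nullclines P + 1.65Q = 582 and 1.75P + Q = 718.
Substituting Q = 718 - 1.75P into the first: P(1 - 1.65·1.75) = 582 - 1.65·718.
So P* = -603/-1.89 = 319, and then Q* = 718 - 1.75·319 = 159.

P* ≈ 319, Q* ≈ 159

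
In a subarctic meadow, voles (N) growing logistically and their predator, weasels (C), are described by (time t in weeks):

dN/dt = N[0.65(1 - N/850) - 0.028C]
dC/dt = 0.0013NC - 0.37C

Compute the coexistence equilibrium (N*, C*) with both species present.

N* ≈ 285, C* ≈ 15.4

From dC/dt = 0 with C > 0: 0.0013N* = 0.37, so N* = 285.
Substitute into dN/dt = 0: 0.65(1 - 285/850) = 0.028C*.
The bracket is 0.665, giving C* = 0.432/0.028 = 15.4.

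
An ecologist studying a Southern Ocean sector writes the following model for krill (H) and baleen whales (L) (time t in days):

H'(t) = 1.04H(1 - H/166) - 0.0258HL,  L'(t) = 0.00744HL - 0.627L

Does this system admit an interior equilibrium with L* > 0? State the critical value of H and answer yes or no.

Threshold H = 84.3; K > 84.3, so yes, the predator persists.

The predator equation gives dL/dt > 0 only when H > 0.627/0.00744 = 84.3.
Without the predator, H → K = 166. Since 166 > 84.3, the predator can invade and persist.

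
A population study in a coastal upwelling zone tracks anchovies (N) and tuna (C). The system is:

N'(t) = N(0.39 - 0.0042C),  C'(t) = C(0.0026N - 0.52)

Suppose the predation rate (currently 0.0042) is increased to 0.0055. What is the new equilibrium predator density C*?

C* ≈ 70.9

At the interior fixed point, setting dN/dt = 0 with N > 0 fixes C* = (prey growth rate)/(NC coefficient) — independent of the other coefficients.
With the change, C* = 0.39/0.0055 = 70.9; it falls from 92.9.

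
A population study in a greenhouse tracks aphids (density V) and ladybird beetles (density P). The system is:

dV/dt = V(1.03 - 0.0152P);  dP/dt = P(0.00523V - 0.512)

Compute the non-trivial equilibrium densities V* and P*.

Set dP/dt = 0 with P > 0: 0.00523V - 0.512 = 0, so V* = 0.512/0.00523 = 97.9.
Set dV/dt = 0 with V > 0: 1.03 - 0.0152P = 0, so P* = 1.03/0.0152 = 67.8.

V* ≈ 97.9, P* ≈ 67.8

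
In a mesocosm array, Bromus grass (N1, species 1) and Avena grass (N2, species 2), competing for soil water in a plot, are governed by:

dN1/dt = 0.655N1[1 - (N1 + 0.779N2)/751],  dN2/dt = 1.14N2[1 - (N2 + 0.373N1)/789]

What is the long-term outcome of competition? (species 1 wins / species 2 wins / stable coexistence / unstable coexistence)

stable coexistence

Compare the nullcline intercepts: K1/α12 = 751/0.779 = 964 > K2 = 789; K2/α21 = 789/0.373 = 2120 > K1 = 751.
Since both inequalities hold, each species can invade when rare, so the interior equilibrium is stable.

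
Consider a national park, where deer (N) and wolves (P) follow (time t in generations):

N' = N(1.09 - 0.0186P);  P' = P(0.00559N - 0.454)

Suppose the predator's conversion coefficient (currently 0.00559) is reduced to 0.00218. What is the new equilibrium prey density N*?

At the interior fixed point, setting dP/dt = 0 with P > 0 fixes N* = (predator death rate)/(NP coefficient) — independent of the other coefficients.
With the change, N* = 0.454/0.00218 = 208; it rises from 81.2.

N* ≈ 208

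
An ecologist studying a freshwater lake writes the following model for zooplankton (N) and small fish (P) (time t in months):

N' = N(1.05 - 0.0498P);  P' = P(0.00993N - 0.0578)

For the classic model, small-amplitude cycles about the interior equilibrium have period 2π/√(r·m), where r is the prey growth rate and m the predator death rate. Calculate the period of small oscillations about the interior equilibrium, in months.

Here r = 1.05 and m = 0.0578, so r·m = 0.0607.
ω = √0.0607 = 0.246 per month, hence T = 2π/ω ≈ 25.5 months.

T ≈ 25.5 months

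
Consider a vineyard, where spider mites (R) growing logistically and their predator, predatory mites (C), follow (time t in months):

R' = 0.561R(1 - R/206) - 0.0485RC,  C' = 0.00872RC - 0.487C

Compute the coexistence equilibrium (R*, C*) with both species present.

From dC/dt = 0 with C > 0: 0.00872R* = 0.487, so R* = 55.8.
Substitute into dR/dt = 0: 0.561(1 - 55.8/206) = 0.0485C*.
The bracket is 0.729, giving C* = 0.409/0.0485 = 8.43.

R* ≈ 55.8, C* ≈ 8.43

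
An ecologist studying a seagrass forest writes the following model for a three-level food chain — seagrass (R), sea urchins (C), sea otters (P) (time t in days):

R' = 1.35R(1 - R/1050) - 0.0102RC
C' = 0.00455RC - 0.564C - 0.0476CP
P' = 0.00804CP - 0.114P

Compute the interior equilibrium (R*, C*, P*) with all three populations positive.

From dP/dt = 0: 0.00804C* = 0.114, so C* = 14.2.
From dR/dt = 0: 1.35(1 - R*/1050) = 0.0102·14.2, giving R* = 1050·(1 - 0.107) = 938.
From dC/dt = 0: 0.00455·938 - 0.564 = 0.0476P*, so P* = 3.7/0.0476 = 77.8.

R* ≈ 938, C* ≈ 14.2, P* ≈ 77.8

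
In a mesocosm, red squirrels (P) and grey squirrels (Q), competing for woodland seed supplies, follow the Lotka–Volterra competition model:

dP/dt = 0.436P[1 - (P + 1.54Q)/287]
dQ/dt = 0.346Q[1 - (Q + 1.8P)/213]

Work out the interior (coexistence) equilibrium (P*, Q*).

P* ≈ 23.1, Q* ≈ 171

Setting both brackets to zero gives the nullclines P + 1.54Q = 287 and 1.8P + Q = 213.
Substituting Q = 213 - 1.8P into the first: P(1 - 1.54·1.8) = 287 - 1.54·213.
So P* = -41/-1.77 = 23.1, and then Q* = 213 - 1.8·23.1 = 171.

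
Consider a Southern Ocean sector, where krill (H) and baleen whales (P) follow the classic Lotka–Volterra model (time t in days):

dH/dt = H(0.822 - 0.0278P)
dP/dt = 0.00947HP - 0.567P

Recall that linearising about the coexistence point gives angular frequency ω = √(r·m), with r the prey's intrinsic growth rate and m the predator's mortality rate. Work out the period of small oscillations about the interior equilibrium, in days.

T ≈ 9.2 days

Here r = 0.822 and m = 0.567, so r·m = 0.466.
ω = √0.466 = 0.683 per day, hence T = 2π/ω ≈ 9.2 days.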